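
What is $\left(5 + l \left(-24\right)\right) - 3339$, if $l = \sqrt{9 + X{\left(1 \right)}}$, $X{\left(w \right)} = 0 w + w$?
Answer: $-3334 - 24 \sqrt{10} \approx -3409.9$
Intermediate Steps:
$X{\left(w \right)} = w$ ($X{\left(w \right)} = 0 + w = w$)
$l = \sqrt{10}$ ($l = \sqrt{9 + 1} = \sqrt{10} \approx 3.1623$)
$\left(5 + l \left(-24\right)\right) - 3339 = \left(5 + \sqrt{10} \left(-24\right)\right) - 3339 = \left(5 - 24 \sqrt{10}\right) - 3339 = -3334 - 24 \sqrt{10}$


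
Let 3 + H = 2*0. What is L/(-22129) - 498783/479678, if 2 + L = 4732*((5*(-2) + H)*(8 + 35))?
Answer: 1257801879813/10614794462 ≈ 118.50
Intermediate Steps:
H = -3 (H = -3 + 2*0 = -3 + 0 = -3)
L = -2645190 (L = -2 + 4732*((5*(-2) - 3)*(8 + 35)) = -2 + 4732*((-10 - 3)*43) = -2 + 4732*(-13*43) = -2 + 4732*(-559) = -2 - 2645188 = -2645190)
L/(-22129) - 498783/479678 = -2645190/(-22129) - 498783/479678 = -2645190*(-1/22129) - 498783*1/479678 = 2645190/22129 - 498783/479678 = 1257801879813/10614794462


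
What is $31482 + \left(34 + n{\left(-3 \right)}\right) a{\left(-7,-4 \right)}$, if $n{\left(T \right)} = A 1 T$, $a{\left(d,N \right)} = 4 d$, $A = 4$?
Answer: $30866$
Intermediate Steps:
$n{\left(T \right)} = 4 T$ ($n{\left(T \right)} = 4 \cdot 1 T = 4 T$)
$31482 + \left(34 + n{\left(-3 \right)}\right) a{\left(-7,-4 \right)} = 31482 + \left(34 + 4 \left(-3\right)\right) 4 \left(-7\right) = 31482 + \left(34 - 12\right) \left(-28\right) = 31482 + 22 \left(-28\right) = 31482 - 616 = 30866$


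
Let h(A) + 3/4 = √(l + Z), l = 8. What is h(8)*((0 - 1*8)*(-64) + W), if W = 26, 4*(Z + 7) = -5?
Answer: -807/2 + 269*I ≈ -403.5 + 269.0*I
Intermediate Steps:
Z = -33/4 (Z = -7 + (¼)*(-5) = -7 - 5/4 = -33/4 ≈ -8.2500)
h(A) = -¾ + I/2 (h(A) = -¾ + √(8 - 33/4) = -¾ + √(-¼) = -¾ + I/2)
h(8)*((0 - 1*8)*(-64) + W) = (-¾ + I/2)*((0 - 1*8)*(-64) + 26) = (-¾ + I/2)*((0 - 8)*(-64) + 26) = (-¾ + I/2)*(-8*(-64) + 26) = (-¾ + I/2)*(512 + 26) = (-¾ + I/2)*538 = -807/2 + 269*I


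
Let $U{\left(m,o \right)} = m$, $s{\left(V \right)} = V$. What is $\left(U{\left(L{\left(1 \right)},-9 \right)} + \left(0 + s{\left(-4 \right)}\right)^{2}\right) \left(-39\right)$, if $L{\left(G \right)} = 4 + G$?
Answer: $-819$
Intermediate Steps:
$\left(U{\left(L{\left(1 \right)},-9 \right)} + \left(0 + s{\left(-4 \right)}\right)^{2}\right) \left(-39\right) = \left(\left(4 + 1\right) + \left(0 - 4\right)^{2}\right) \left(-39\right) = \left(5 + \left(-4\right)^{2}\right) \left(-39\right) = \left(5 + 16\right) \left(-39\right) = 21 \left(-39\right) = -819$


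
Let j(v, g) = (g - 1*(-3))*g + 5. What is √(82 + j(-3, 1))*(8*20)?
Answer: 160*√91 ≈ 1526.3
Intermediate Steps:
j(v, g) = 5 + g*(3 + g) (j(v, g) = (g + 3)*g + 5 = (3 + g)*g + 5 = g*(3 + g) + 5 = 5 + g*(3 + g))
√(82 + j(-3, 1))*(8*20) = √(82 + (5 + 1² + 3*1))*(8*20) = √(82 + (5 + 1 + 3))*160 = √(82 + 9)*160 = √91*160 = 160*√91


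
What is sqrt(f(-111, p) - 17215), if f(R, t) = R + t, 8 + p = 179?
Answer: I*sqrt(17155) ≈ 130.98*I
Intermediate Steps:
p = 171 (p = -8 + 179 = 171)
sqrt(f(-111, p) - 17215) = sqrt((-111 + 171) - 17215) = sqrt(60 - 17215) = sqrt(-17155) = I*sqrt(17155)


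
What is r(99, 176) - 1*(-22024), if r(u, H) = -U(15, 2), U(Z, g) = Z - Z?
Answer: 22024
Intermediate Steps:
U(Z, g) = 0
r(u, H) = 0 (r(u, H) = -1*0 = 0)
r(99, 176) - 1*(-22024) = 0 - 1*(-22024) = 0 + 22024 = 22024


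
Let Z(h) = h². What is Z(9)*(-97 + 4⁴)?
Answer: 12879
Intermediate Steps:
Z(9)*(-97 + 4⁴) = 9²*(-97 + 4⁴) = 81*(-97 + 256) = 81*159 = 12879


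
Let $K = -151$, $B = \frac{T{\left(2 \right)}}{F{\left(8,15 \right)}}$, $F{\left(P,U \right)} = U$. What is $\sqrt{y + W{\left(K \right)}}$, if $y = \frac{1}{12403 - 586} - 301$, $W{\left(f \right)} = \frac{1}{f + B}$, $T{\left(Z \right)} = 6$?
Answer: $\frac{i \sqrt{294235695577993}}{988689} \approx 17.35 i$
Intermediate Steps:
$B = \frac{2}{5}$ ($B = \frac{6}{15} = 6 \cdot \frac{1}{15} = \frac{2}{5} \approx 0.4$)
$W{\left(f \right)} = \frac{1}{\frac{2}{5} + f}$ ($W{\left(f \right)} = \frac{1}{f + \frac{2}{5}} = \frac{1}{\frac{2}{5} + f}$)
$y = - \frac{3556916}{11817}$ ($y = \frac{1}{11817} - 301 = - \frac{3556916}{11817} \approx -301.0$)
$\sqrt{y + W{\left(K \right)}} = \sqrt{- \frac{3556916}{11817} + \frac{5}{2 + 5 \left(-151\right)}} = \sqrt{- \frac{3556916}{11817} + \frac{5}{2 - 755}} = \sqrt{- \frac{3556916}{11817} + \frac{5}{-753}} = \sqrt{- \frac{3556916}{11817} + 5 \left(- \frac{1}{753}\right)} = \sqrt{- \frac{3556916}{11817} - \frac{5}{753}} = \sqrt{- \frac{892805611}{2966067}} = \frac{i \sqrt{294235695577993}}{988689}$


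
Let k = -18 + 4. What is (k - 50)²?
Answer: 4096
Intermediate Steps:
k = -14
(k - 50)² = (-14 - 50)² = (-64)² = 4096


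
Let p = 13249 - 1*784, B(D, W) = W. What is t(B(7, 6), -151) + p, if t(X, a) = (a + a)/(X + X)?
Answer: 74639/6 ≈ 12440.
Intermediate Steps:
p = 12465 (p = 13249 - 784 = 12465)
t(X, a) = a/X (t(X, a) = (2*a)/((2*X)) = (2*a)*(1/(2*X)) = a/X)
t(B(7, 6), -151) + p = -151/6 + 12465 = 74639/6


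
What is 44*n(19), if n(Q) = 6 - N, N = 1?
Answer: 220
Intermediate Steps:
n(Q) = 5 (n(Q) = 6 - 1*1 = 6 - 1 = 5)
44*n(19) = 44*5 = 220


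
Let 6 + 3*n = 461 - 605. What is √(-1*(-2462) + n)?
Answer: 6*√67 ≈ 49.112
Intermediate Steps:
n = -50 (n = -2 + (461 - 605)/3 = -2 + (⅓)*(-144) = -2 - 48 = -50)
√(-1*(-2462) + n) = √(-1*(-2462) - 50) = √(2462 - 50) = √2412 = 6*√67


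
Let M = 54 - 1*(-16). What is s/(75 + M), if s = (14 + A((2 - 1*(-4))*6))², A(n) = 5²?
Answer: 1521/145 ≈ 10.490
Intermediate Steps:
M = 70 (M = 54 + 16 = 70)
A(n) = 25
s = 1521 (s = (14 + 25)² = 39² = 1521)
s/(75 + M) = 1521/(75 + 70) = 1521/145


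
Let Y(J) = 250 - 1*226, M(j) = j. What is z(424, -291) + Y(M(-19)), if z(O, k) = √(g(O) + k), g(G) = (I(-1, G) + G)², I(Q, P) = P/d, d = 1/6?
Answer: 24 + √8808733 ≈ 2991.9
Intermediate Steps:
d = ⅙ ≈ 0.16667
I(Q, P) = 6*P (I(Q, P) = P/(⅙) = P*6 = 6*P)
Y(J) = 24 (Y(J) = 250 - 226 = 24)
g(G) = 49*G² (g(G) = (6*G + G)² = (7*G)² = 49*G²)
z(O, k) = √(k + 49*O²) (z(O, k) = √(49*O² + k) = √(k + 49*O²))
z(424, -291) + Y(M(-19)) = √(-291 + 49*424²) + 24 = √(-291 + 49*179776) + 24 = √(-291 + 8809024) + 24 = √8808733 + 24 = 24 + √8808733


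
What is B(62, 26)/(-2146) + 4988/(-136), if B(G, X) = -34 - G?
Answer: -1336399/36482 ≈ -36.632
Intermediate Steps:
B(62, 26)/(-2146) + 4988/(-136) = (-34 - 1*62)/(-2146) + 4988/(-136) = (-34 - 62)*(-1/2146) + 4988*(-1/136) = -96*(-1/2146) - 1247/34 = 48/1073 - 1247/34 = -1336399/36482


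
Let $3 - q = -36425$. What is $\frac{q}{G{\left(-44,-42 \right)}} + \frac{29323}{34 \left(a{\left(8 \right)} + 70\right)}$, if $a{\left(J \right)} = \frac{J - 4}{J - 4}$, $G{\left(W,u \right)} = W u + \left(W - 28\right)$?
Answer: $\frac{246505}{7548} \approx 32.658$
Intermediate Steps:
$G{\left(W,u \right)} = -28 + W + W u$ ($G{\left(W,u \right)} = W u + \left(-28 + W\right) = -28 + W + W u$)
$a{\left(J \right)} = 1$ ($a{\left(J \right)} = \frac{-4 + J}{-4 + J} = 1$)
$q = 36428$ ($q = 3 - -36425 = 3 + 36425 = 36428$)
$\frac{q}{G{\left(-44,-42 \right)}} + \frac{29323}{34 \left(a{\left(8 \right)} + 70\right)} = \frac{36428}{-28 - 44 - -1848} + \frac{29323}{34 \left(1 + 70\right)} = \frac{36428}{-28 - 44 + 1848} + \frac{29323}{34 \cdot 71} = \frac{36428}{1776} + \frac{29323}{2414} = 36428 \cdot \frac{1}{1776} + 29323 \cdot \frac{1}{2414} = \frac{9107}{444} + \frac{413}{34} = \frac{246505}{7548}$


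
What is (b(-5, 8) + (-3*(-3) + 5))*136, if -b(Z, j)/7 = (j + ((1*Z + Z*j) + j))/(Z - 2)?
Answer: -2040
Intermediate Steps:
b(Z, j) = -7*(Z + 2*j + Z*j)/(-2 + Z) (b(Z, j) = -7*(j + ((1*Z + Z*j) + j))/(Z - 2) = -7*(j + ((Z + Z*j) + j))/(-2 + Z) = -7*(j + (Z + j + Z*j))/(-2 + Z) = -7*(Z + 2*j + Z*j)/(-2 + Z))
(b(-5, 8) + (-3*(-3) + 5))*136 = (7*(-1*(-5) - 2*8 - 1*(-5)*8)/(-2 - 5) + (-3*(-3) + 5))*136 = (7*(5 - 16 + 40)/(-7) + (9 + 5))*136 = (7*(-⅐)*29 + 14)*136 = (-29 + 14)*136 = -15*136 = -2040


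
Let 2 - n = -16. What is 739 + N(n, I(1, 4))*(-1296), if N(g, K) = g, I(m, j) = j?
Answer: -22589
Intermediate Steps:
n = 18 (n = 2 - 1*(-16) = 2 + 16 = 18)
739 + N(n, I(1, 4))*(-1296) = 739 + 18*(-1296) = 739 - 23328 = -22589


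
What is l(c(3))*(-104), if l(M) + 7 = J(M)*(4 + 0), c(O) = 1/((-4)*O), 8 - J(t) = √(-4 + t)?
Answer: -2600 + 1456*I*√3/3 ≈ -2600.0 + 840.62*I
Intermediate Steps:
J(t) = 8 - √(-4 + t)
c(O) = -1/(4*O)
l(M) = 25 - 4*√(-4 + M) (l(M) = -7 + (8 - √(-4 + M))*(4 + 0) = -7 + (8 - √(-4 + M))*4 = -7 + (32 - 4*√(-4 + M)) = 25 - 4*√(-4 + M))
l(c(3))*(-104) = (25 - 4*√(-4 - ¼/3))*(-104) = (25 - 4*√(-4 - ¼*⅓))*(-104) = (25 - 4*√(-4 - 1/12))*(-104) = (25 - 14*I*√3/3)*(-104) = -2600 + 1456*I*√3/3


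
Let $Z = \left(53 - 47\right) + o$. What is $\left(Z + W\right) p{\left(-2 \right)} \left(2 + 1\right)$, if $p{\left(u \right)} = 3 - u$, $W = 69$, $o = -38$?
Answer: $555$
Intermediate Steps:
$Z = -32$ ($Z = \left(53 - 47\right) - 38 = 6 - 38 = -32$)
$\left(Z + W\right) p{\left(-2 \right)} \left(2 + 1\right) = \left(-32 + 69\right) \left(3 - -2\right) \left(2 + 1\right) = 37 \left(3 + 2\right) 3 = 37 \cdot 5 \cdot 3 = 37 \cdot 15 = 555$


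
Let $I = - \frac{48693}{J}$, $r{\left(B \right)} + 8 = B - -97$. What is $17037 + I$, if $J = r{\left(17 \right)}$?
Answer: $\frac{1757229}{106} \approx 16578.0$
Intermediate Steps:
$r{\left(B \right)} = 89 + B$ ($r{\left(B \right)} = -8 + \left(B - -97\right) = -8 + \left(B + 97\right) = -8 + \left(97 + B\right) = 89 + B$)
$J = 106$ ($J = 89 + 17 = 106$)
$I = - \frac{48693}{106} \approx -459.37$
$17037 + I = 17037 - \frac{48693}{106} = \frac{1757229}{106}$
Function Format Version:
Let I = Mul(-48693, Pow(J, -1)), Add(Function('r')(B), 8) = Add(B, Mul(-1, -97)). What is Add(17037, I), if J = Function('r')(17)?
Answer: Rational(1757229, 106) ≈ 16578.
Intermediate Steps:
Function('r')(B) = Add(89, B) (Function('r')(B) = Add(-8, Add(B, Mul(-1, -97))) = Add(-8, Add(B, 97)) = Add(-8, Add(97, B)) = Add(89, B))
J = 106 (J = Add(89, 17) = 106)
I = Rational(-48693, 106) (I = Mul(-48693, Pow(106, -1)) = Mul(-48693, Rational(1, 106)) = Rational(-48693, 106) ≈ -459.37)
Add(17037, I) = Add(17037, Rational(-48693, 106)) = Rational(1757229, 106)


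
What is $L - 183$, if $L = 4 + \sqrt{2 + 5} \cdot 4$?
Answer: $-179 + 4 \sqrt{7} \approx -168.42$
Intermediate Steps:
$L = 4 + 4 \sqrt{7}$ ($L = 4 + \sqrt{7} \cdot 4 = 4 + 4 \sqrt{7} \approx 14.583$)
$L - 183 = \left(4 + 4 \sqrt{7}\right) - 183 = -179 + 4 \sqrt{7}$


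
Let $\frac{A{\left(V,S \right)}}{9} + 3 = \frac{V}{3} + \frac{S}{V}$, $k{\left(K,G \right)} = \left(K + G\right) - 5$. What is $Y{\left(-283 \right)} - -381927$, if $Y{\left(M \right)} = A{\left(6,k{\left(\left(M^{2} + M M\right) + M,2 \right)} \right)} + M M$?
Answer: $701845$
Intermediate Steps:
$k{\left(K,G \right)} = -5 + G + K$ ($k{\left(K,G \right)} = \left(G + K\right) - 5 = -5 + G + K$)
$A{\left(V,S \right)} = -27 + 3 V + \frac{9 S}{V}$ ($A{\left(V,S \right)} = -27 + 9 \left(\frac{V}{3} + \frac{S}{V}\right) = -27 + \left(3 V + \frac{9 S}{V}\right) = -27 + 3 V + \frac{9 S}{V}$)
$Y{\left(M \right)} = - \frac{27}{2} + 4 M^{2} + \frac{3 M}{2}$ ($Y{\left(M \right)} = \left(-27 + 3 \cdot 6 + \frac{9 \left(-5 + 2 + \left(\left(M^{2} + M M\right) + M\right)\right)}{6}\right) + M M = \left(-27 + 18 + 9 \left(-5 + 2 + \left(\left(M^{2} + M^{2}\right) + M\right)\right) \frac{1}{6}\right) + M^{2} = \left(-27 + 18 + 9 \left(-5 + 2 + \left(2 M^{2} + M\right)\right) \frac{1}{6}\right) + M^{2} = \left(-27 + 18 + 9 \left(-5 + 2 + \left(M + 2 M^{2}\right)\right) \frac{1}{6}\right) + M^{2} = \left(-27 + 18 + 9 \left(-3 + M + 2 M^{2}\right) \frac{1}{6}\right) + M^{2} = \left(-27 + 18 + \left(- \frac{9}{2} + 3 M^{2} + \frac{3 M}{2}\right)\right) + M^{2} = \left(- \frac{27}{2} + 3 M^{2} + \frac{3 M}{2}\right) + M^{2} = - \frac{27}{2} + 4 M^{2} + \frac{3 M}{2}$)
$Y{\left(-283 \right)} - -381927 = \left(- \frac{27}{2} + 4 \left(-283\right)^{2} + \frac{3}{2} \left(-283\right)\right) - -381927 = \left(- \frac{27}{2} + 4 \cdot 80089 - \frac{849}{2}\right) + 381927 = \left(- \frac{27}{2} + 320356 - \frac{849}{2}\right) + 381927 = 319918 + 381927 = 701845$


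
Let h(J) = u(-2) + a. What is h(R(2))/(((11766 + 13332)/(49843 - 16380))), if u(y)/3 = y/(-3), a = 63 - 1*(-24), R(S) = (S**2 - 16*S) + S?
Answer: 33463/282 ≈ 118.66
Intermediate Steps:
R(S) = S**2 - 15*S
a = 87 (a = 63 + 24 = 87)
u(y) = -y (u(y) = 3*(y/(-3)) = 3*(y*(-1/3)) = 3*(-y/3) = -y)
h(J) = 89 (h(J) = -1*(-2) + 87 = 2 + 87 = 89)
h(R(2))/(((11766 + 13332)/(49843 - 16380))) = 89/(((11766 + 13332)/(49843 - 16380))) = 89/((25098/33463)) = 89/((25098*(1/33463))) = 89/(25098/33463) = 89*(33463/25098) = 33463/282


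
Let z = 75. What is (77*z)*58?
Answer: 334950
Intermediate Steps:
(77*z)*58 = (77*75)*58 = 5775*58 = 334950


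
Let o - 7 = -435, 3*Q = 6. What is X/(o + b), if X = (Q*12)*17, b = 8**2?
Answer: -102/91 ≈ -1.1209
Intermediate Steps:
Q = 2 (Q = (1/3)*6 = 2)
o = -428 (o = 7 - 435 = -428)
b = 64
X = 408 (X = (2*12)*17 = 24*17 = 408)
X/(o + b) = 408/(-428 + 64) = 408/(-364) = 408*(-1/364) = -102/91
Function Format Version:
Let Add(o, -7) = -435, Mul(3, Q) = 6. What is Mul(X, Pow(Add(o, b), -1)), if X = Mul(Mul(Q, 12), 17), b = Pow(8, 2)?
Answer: Rational(-102, 91) ≈ -1.1209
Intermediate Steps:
Q = 2 (Q = Mul(Rational(1, 3), 6) = 2)
o = -428 (o = Add(7, -435) = -428)
b = 64
X = 408 (X = Mul(Mul(2, 12), 17) = Mul(24, 17) = 408)
Mul(X, Pow(Add(o, b), -1)) = Mul(408, Pow(Add(-428, 64), -1)) = Mul(408, Pow(-364, -1)) = Mul(408, Rational(-1, 364)) = Rational(-102, 91)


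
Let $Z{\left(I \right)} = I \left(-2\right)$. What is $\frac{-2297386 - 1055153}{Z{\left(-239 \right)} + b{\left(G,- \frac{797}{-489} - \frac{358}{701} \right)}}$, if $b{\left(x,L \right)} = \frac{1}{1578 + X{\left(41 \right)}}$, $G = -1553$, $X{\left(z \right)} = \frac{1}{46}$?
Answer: $- \frac{243357453471}{34697588} \approx -7013.7$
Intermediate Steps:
$X{\left(z \right)} = \frac{1}{46}$
$Z{\left(I \right)} = - 2 I$
$b{\left(x,L \right)} = \frac{46}{72589}$ ($b{\left(x,L \right)} = \frac{1}{1578 + \frac{1}{46}} = \frac{1}{\frac{72589}{46}} = \frac{46}{72589}$)
$\frac{-2297386 - 1055153}{Z{\left(-239 \right)} + b{\left(G,- \frac{797}{-489} - \frac{358}{701} \right)}} = \frac{-2297386 - 1055153}{\left(-2\right) \left(-239\right) + \frac{46}{72589}} = - \frac{3352539}{478 + \frac{46}{72589}} = - \frac{3352539}{\frac{34697588}{72589}} = \left(-3352539\right) \frac{72589}{34697588} = - \frac{243357453471}{34697588}$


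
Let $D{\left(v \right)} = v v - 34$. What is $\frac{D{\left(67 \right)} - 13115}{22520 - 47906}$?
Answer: $\frac{4330}{12693} \approx 0.34113$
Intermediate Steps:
$D{\left(v \right)} = -34 + v^{2}$ ($D{\left(v \right)} = v^{2} - 34 = -34 + v^{2}$)
$\frac{D{\left(67 \right)} - 13115}{22520 - 47906} = \frac{\left(-34 + 67^{2}\right) - 13115}{22520 - 47906} = \frac{\left(-34 + 4489\right) - 13115}{-25386} = \left(4455 - 13115\right) \left(- \frac{1}{25386}\right) = \left(-8660\right) \left(- \frac{1}{25386}\right) = \frac{4330}{12693}$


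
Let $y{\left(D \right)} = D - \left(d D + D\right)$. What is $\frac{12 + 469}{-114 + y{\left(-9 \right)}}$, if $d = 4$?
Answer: $- \frac{37}{6} \approx -6.1667$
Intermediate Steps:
$y{\left(D \right)} = - 4 D$ ($y{\left(D \right)} = D - \left(4 D + D\right) = D - 5 D = - 4 D$)
$\frac{12 + 469}{-114 + y{\left(-9 \right)}} = \frac{12 + 469}{-114 - -36} = \frac{481}{-114 + 36} = \frac{481}{-78} = 481 \left(- \frac{1}{78}\right) = - \frac{37}{6}$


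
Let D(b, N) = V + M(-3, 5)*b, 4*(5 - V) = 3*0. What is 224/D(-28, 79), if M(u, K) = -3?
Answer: 224/89 ≈ 2.5169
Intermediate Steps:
V = 5 (V = 5 - 3*0/4 = 5 - ¼*0 = 5 + 0 = 5)
D(b, N) = 5 - 3*b
224/D(-28, 79) = 224/(5 - 3*(-28)) = 224/(5 + 84) = 224/89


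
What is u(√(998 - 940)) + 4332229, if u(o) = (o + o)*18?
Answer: 4332229 + 36*√58 ≈ 4.3325e+6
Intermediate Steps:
u(o) = 36*o (u(o) = (2*o)*18 = 36*o)
u(√(998 - 940)) + 4332229 = 36*√(998 - 940) + 4332229 = 36*√58 + 4332229 = 4332229 + 36*√58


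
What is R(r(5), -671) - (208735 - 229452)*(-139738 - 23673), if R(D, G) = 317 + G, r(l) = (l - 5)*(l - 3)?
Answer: -3385386041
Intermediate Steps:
r(l) = (-5 + l)*(-3 + l)
R(r(5), -671) - (208735 - 229452)*(-139738 - 23673) = (317 - 671) - (208735 - 229452)*(-139738 - 23673) = -354 - (-20717)*(-163411) = -354 - 1*3385385687 = -354 - 3385385687 = -3385386041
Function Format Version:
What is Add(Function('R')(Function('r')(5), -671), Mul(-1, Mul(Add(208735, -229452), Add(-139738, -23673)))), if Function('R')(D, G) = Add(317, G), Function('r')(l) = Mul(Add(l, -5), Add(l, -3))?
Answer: -3385386041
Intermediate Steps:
Function('r')(l) = Mul(Add(-5, l), Add(-3, l))
Add(Function('R')(Function('r')(5), -671), Mul(-1, Mul(Add(208735, -229452), Add(-139738, -23673)))) = Add(Add(317, -671), Mul(-1, Mul(Add(208735, -229452), Add(-139738, -23673)))) = Add(-354, Mul(-1, Mul(-20717, -163411))) = Add(-354, Mul(-1, 3385385687)) = Add(-354, -3385385687) = -3385386041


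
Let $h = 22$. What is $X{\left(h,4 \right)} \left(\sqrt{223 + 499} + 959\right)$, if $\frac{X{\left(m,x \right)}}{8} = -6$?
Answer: $-46032 - 912 \sqrt{2} \approx -47322.0$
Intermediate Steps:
$X{\left(m,x \right)} = -48$ ($X{\left(m,x \right)} = 8 \left(-6\right) = -48$)
$X{\left(h,4 \right)} \left(\sqrt{223 + 499} + 959\right) = - 48 \left(\sqrt{223 + 499} + 959\right) = - 48 \left(\sqrt{722} + 959\right) = - 48 \left(19 \sqrt{2} + 959\right) = - 48 \left(959 + 19 \sqrt{2}\right) = -46032 - 912 \sqrt{2}$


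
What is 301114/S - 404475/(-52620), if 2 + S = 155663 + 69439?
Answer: 1781532353/197412700 ≈ 9.0244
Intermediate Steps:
S = 225100 (S = -2 + (155663 + 69439) = -2 + 225102 = 225100)
301114/S - 404475/(-52620) = 301114/225100 - 404475/(-52620) = 301114*(1/225100) - 404475*(-1/52620) = 150557/112550 + 26965/3508 = 1781532353/197412700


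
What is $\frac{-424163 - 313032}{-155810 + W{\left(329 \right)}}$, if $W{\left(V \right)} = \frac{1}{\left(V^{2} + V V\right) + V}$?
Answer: $\frac{159831985145}{33781321909} \approx 4.7314$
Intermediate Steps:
$W{\left(V \right)} = \frac{1}{V + 2 V^{2}}$ ($W{\left(V \right)} = \frac{1}{\left(V^{2} + V^{2}\right) + V} = \frac{1}{2 V^{2} + V} = \frac{1}{V + 2 V^{2}}$)
$\frac{-424163 - 313032}{-155810 + W{\left(329 \right)}} = \frac{-424163 - 313032}{-155810 + \frac{1}{329 \left(1 + 2 \cdot 329\right)}} = - \frac{737195}{-155810 + \frac{1}{329 \left(1 + 658\right)}} = - \frac{737195}{-155810 + \frac{1}{329 \cdot 659}} = - \frac{737195}{-155810 + \frac{1}{329} \cdot \frac{1}{659}} = - \frac{737195}{-155810 + \frac{1}{216811}} = - \frac{737195}{- \frac{33781321909}{216811}} = \left(-737195\right) \left(- \frac{216811}{33781321909}\right) = \frac{159831985145}{33781321909}$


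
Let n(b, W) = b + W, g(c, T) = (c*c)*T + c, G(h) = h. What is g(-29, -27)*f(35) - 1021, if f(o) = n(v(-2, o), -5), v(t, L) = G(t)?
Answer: 158131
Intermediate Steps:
g(c, T) = c + T*c² (g(c, T) = c²*T + c = T*c² + c = c + T*c²)
v(t, L) = t
n(b, W) = W + b
f(o) = -7 (f(o) = -5 - 2 = -7)
g(-29, -27)*f(35) - 1021 = -29*(1 - 27*(-29))*(-7) - 1021 = -29*(1 + 783)*(-7) - 1021 = -29*784*(-7) - 1021 = -22736*(-7) - 1021 = 159152 - 1021 = 158131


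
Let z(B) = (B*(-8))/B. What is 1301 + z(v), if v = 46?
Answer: 1293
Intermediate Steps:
z(B) = -8 (z(B) = (-8*B)/B = -8)
1301 + z(v) = 1301 - 8 = 1293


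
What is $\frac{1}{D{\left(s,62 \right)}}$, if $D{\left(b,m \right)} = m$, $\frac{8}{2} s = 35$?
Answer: $\frac{1}{62} \approx 0.016129$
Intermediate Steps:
$s = \frac{35}{4}$ ($s = \frac{1}{4} \cdot 35 = \frac{35}{4} \approx 8.75$)
$\frac{1}{D{\left(s,62 \right)}} = \frac{1}{62}$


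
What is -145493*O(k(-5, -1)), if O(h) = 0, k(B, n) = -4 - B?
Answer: 0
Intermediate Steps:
-145493*O(k(-5, -1)) = -145493*0 = 0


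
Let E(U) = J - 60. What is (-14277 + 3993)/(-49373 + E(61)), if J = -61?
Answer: 1714/8249 ≈ 0.20778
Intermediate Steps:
E(U) = -121 (E(U) = -61 - 60 = -121)
(-14277 + 3993)/(-49373 + E(61)) = (-14277 + 3993)/(-49373 - 121) = -10284/(-49494) = -10284*(-1/49494) = 1714/8249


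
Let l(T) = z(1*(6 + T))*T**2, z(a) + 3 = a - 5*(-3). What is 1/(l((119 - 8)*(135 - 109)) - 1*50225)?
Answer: 1/24187354159 ≈ 4.1344e-11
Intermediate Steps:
z(a) = 12 + a (z(a) = -3 + (a - 5*(-3)) = -3 + (a + 15) = -3 + (15 + a) = 12 + a)
l(T) = T**2*(18 + T) (l(T) = (12 + 1*(6 + T))*T**2 = (12 + (6 + T))*T**2 = (18 + T)*T**2 = T**2*(18 + T))
1/(l((119 - 8)*(135 - 109)) - 1*50225) = 1/(((119 - 8)*(135 - 109))**2*(18 + (119 - 8)*(135 - 109)) - 1*50225) = 1/((111*26)**2*(18 + 111*26) - 50225) = 1/(2886**2*(18 + 2886) - 50225) = 1/(8328996*2904 - 50225) = 1/(24187404384 - 50225) = 1/24187354159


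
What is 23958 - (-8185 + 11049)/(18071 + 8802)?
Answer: 643820470/26873 ≈ 23958.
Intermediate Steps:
23958 - (-8185 + 11049)/(18071 + 8802) = 23958 - 2864/26873 = 643820470/26873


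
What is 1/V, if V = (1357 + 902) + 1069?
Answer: 1/3328 ≈ 0.00030048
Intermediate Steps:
V = 3328 (V = 2259 + 1069 = 3328)
1/V = 1/3328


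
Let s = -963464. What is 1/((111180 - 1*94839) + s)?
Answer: -1/947123 ≈ -1.0558e-6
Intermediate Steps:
1/((111180 - 1*94839) + s) = 1/((111180 - 1*94839) - 963464) = 1/((111180 - 94839) - 963464) = 1/(16341 - 963464) = 1/(-947123) = -1/947123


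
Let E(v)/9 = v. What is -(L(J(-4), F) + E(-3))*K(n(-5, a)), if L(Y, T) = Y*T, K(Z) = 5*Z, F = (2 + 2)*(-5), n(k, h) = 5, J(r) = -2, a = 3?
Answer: -325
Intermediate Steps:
E(v) = 9*v
F = -20 (F = 4*(-5) = -20)
L(Y, T) = T*Y
-(L(J(-4), F) + E(-3))*K(n(-5, a)) = -(-20*(-2) + 9*(-3))*5*5 = -(40 - 27)*25 = -13*25 = -1*325 = -325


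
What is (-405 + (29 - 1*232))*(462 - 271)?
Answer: -116128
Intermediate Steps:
(-405 + (29 - 1*232))*(462 - 271) = (-405 + (29 - 232))*191 = (-405 - 203)*191 = -608*191 = -116128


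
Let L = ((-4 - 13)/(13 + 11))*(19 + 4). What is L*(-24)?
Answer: 391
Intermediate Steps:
L = -391/24 (L = -17/24*23 = -391/24 ≈ -16.292)
L*(-24) = -391/24*(-24) = 391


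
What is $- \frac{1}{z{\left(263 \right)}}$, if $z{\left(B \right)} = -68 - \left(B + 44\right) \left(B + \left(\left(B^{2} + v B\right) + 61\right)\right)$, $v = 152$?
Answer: $\frac{1}{33607051} \approx 2.9756 \cdot 10^{-8}$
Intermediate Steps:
$z{\left(B \right)} = -68 - \left(44 + B\right) \left(61 + B^{2} + 153 B\right)$ ($z{\left(B \right)} = -68 - \left(B + 44\right) \left(B + \left(\left(B^{2} + 152 B\right) + 61\right)\right) = -68 - \left(44 + B\right) \left(B + \left(61 + B^{2} + 152 B\right)\right) = -68 - \left(44 + B\right) \left(61 + B^{2} + 153 B\right)$)
$- \frac{1}{z{\left(263 \right)}} = - \frac{1}{-2752 - 263^{3} - 1786559 - 197 \cdot 263^{2}} = - \frac{1}{-2752 - 18191447 - 1786559 - 13626293} = - \frac{1}{-33607051} = \left(-1\right) \left(- \frac{1}{33607051}\right) = \frac{1}{33607051}$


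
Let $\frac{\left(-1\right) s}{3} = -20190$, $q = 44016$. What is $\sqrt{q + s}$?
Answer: $\sqrt{104586} \approx 323.4$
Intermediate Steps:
$s = 60570$ ($s = \left(-3\right) \left(-20190\right) = 60570$)
$\sqrt{q + s} = \sqrt{44016 + 60570} = \sqrt{104586}$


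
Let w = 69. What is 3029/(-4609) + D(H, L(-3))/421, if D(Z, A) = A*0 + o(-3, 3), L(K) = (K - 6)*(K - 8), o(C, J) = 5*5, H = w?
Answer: -1159984/1940389 ≈ -0.59781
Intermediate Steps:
H = 69
o(C, J) = 25
L(K) = (-8 + K)*(-6 + K) (L(K) = (-6 + K)*(-8 + K) = (-8 + K)*(-6 + K))
D(Z, A) = 25 (D(Z, A) = A*0 + 25 = 0 + 25 = 25)
3029/(-4609) + D(H, L(-3))/421 = 3029/(-4609) + 25/421 = 3029*(-1/4609) + 25*(1/421) = -3029/4609 + 25/421 = -1159984/1940389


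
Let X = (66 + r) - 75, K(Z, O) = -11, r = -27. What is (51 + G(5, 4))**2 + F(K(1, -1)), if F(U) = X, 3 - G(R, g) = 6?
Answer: 2268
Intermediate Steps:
G(R, g) = -3 (G(R, g) = 3 - 1*6 = 3 - 6 = -3)
X = -36 (X = (66 - 27) - 75 = 39 - 75 = -36)
F(U) = -36
(51 + G(5, 4))**2 + F(K(1, -1)) = (51 - 3)**2 - 36 = 48**2 - 36 = 2304 - 36 = 2268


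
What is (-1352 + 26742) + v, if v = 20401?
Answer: 45791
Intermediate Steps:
(-1352 + 26742) + v = (-1352 + 26742) + 20401 = 25390 + 20401 = 45791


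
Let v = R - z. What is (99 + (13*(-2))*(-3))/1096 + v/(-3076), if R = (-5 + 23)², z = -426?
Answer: -69387/842824 ≈ -0.082327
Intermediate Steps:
R = 324 (R = 18² = 324)
v = 750 (v = 324 - 1*(-426) = 324 + 426 = 750)
(99 + (13*(-2))*(-3))/1096 + v/(-3076) = (99 + (13*(-2))*(-3))/1096 + 750/(-3076) = (99 - 26*(-3))*(1/1096) + 750*(-1/3076) = (99 + 78)*(1/1096) - 375/1538 = 177*(1/1096) - 375/1538 = 177/1096 - 375/1538 = -69387/842824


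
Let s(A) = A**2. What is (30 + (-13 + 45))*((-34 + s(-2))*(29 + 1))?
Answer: -55800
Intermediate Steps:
(30 + (-13 + 45))*((-34 + s(-2))*(29 + 1)) = (30 + (-13 + 45))*((-34 + (-2)**2)*(29 + 1)) = (30 + 32)*((-34 + 4)*30) = 62*(-30*30) = 62*(-900) = -55800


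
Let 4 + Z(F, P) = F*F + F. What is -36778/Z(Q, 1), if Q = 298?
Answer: -18389/44549 ≈ -0.41278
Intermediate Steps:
Z(F, P) = -4 + F + F² (Z(F, P) = -4 + (F*F + F) = -4 + (F² + F) = -4 + (F + F²) = -4 + F + F²)
-36778/Z(Q, 1) = -36778/(-4 + 298 + 298²) = -36778/(-4 + 298 + 88804) = -36778/89098 = -36778*1/89098 = -18389/44549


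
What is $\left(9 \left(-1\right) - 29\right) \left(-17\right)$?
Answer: $646$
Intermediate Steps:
$\left(9 \left(-1\right) - 29\right) \left(-17\right) = \left(-9 - 29\right) \left(-17\right) = \left(-38\right) \left(-17\right) = 646$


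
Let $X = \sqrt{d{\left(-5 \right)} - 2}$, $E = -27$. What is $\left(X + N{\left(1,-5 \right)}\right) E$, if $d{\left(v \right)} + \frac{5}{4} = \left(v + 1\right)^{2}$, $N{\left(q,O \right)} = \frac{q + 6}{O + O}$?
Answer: $\frac{189}{10} - \frac{27 \sqrt{51}}{2} \approx -77.509$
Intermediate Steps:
$N{\left(q,O \right)} = \frac{6 + q}{2 O}$
$d{\left(v \right)} = - \frac{5}{4} + \left(1 + v\right)^{2}$ ($d{\left(v \right)} = - \frac{5}{4} + \left(v + 1\right)^{2} = - \frac{5}{4} + \left(1 + v\right)^{2}$)
$X = \frac{\sqrt{51}}{2}$ ($X = \sqrt{\left(- \frac{5}{4} + \left(1 - 5\right)^{2}\right) - 2} = \sqrt{\left(- \frac{5}{4} + \left(-4\right)^{2}\right) - 2} = \sqrt{\left(- \frac{5}{4} + 16\right) - 2} = \sqrt{\frac{59}{4} - 2} = \sqrt{\frac{51}{4}} = \frac{\sqrt{51}}{2} \approx 3.5707$)
$\left(X + N{\left(1,-5 \right)}\right) E = \left(\frac{\sqrt{51}}{2} + \frac{6 + 1}{2 \left(-5\right)}\right) \left(-27\right) = \left(\frac{\sqrt{51}}{2} + \frac{1}{2} \left(- \frac{1}{5}\right) 7\right) \left(-27\right) = \left(\frac{\sqrt{51}}{2} - \frac{7}{10}\right) \left(-27\right) = \left(- \frac{7}{10} + \frac{\sqrt{51}}{2}\right) \left(-27\right) = \frac{189}{10} - \frac{27 \sqrt{51}}{2}$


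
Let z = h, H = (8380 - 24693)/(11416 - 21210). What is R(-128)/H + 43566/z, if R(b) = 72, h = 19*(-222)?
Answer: 377284411/11468039 ≈ 32.899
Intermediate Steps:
H = 16313/9794 (H = -16313/(-9794) = -16313*(-1/9794) = 16313/9794 ≈ 1.6656)
h = -4218
z = -4218
R(-128)/H + 43566/z = 72/(16313/9794) + 43566/(-4218) = 72*(9794/16313) + 43566*(-1/4218) = 705168/16313 - 7261/703 = 377284411/11468039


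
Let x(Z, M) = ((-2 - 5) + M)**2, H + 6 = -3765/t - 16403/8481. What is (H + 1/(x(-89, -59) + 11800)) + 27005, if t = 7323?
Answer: 9029360322232277/334463466876 ≈ 26997.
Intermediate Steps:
H = -174896104/20702121 (H = -6 + (-3765/7323 - 16403/8481) = -6 + (-3765*1/7323 - 16403*1/8481) = -6 + (-1255/2441 - 16403/8481) = -6 - 50683378/20702121 = -174896104/20702121 ≈ -8.4482)
x(Z, M) = (-7 + M)**2
(H + 1/(x(-89, -59) + 11800)) + 27005 = (-174896104/20702121 + 1/((-7 - 59)**2 + 11800)) + 27005 = (-174896104/20702121 + 1/((-66)**2 + 11800)) + 27005 = (-174896104/20702121 + 1/(4356 + 11800)) + 27005 = (-174896104/20702121 + 1/16156) + 27005 = -2825600754103/334463466876 + 27005 = 9029360322232277/334463466876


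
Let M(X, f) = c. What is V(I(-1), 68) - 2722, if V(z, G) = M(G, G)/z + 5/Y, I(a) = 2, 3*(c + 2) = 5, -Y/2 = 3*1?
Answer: -2723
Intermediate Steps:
Y = -6 ≈ -6.0000
c = -⅓ (c = -2 + (⅓)*5 = -2 + 5/3 = -⅓ ≈ -0.33333)
M(X, f) = -⅓
V(z, G) = -⅚ - 1/(3*z) (V(z, G) = -1/(3*z) + 5/(-6) = -1/(3*z) + 5*(-⅙) = -1/(3*z) - ⅚ = -⅚ - 1/(3*z))
V(I(-1), 68) - 2722 = (⅙)*(-2 - 5*2)/2 - 2722 = (⅙)*(½)*(-2 - 10) - 2722 = (⅙)*(½)*(-12) - 2722 = -1 - 2722 = -2723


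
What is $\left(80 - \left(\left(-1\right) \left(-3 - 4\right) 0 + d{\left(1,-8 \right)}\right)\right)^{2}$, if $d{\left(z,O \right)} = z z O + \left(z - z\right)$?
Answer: $7744$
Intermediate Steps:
$d{\left(z,O \right)} = O z^{2}$ ($d{\left(z,O \right)} = z^{2} O + 0 = O z^{2} + 0 = O z^{2}$)
$\left(80 - \left(\left(-1\right) \left(-3 - 4\right) 0 + d{\left(1,-8 \right)}\right)\right)^{2} = \left(80 + \left(\left(-3 - 4\right) 0 - - 8 \cdot 1^{2}\right)\right)^{2} = \left(80 - \left(-8\right) 1\right)^{2} = \left(80 + \left(0 - -8\right)\right)^{2} = \left(80 + \left(0 + 8\right)\right)^{2} = \left(80 + 8\right)^{2} = 88^{2} = 7744$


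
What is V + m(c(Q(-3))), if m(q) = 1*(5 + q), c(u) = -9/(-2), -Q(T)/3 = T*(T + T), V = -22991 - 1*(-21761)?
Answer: -2441/2 ≈ -1220.5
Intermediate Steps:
V = -1230 (V = -22991 + 21761 = -1230)
Q(T) = -6*T² (Q(T) = -3*T*(T + T) = -3*T*2*T = -6*T²)
c(u) = 9/2 (c(u) = -9*(-½) = 9/2)
m(q) = 5 + q
V + m(c(Q(-3))) = -1230 + (5 + 9/2) = -1230 + 19/2 = -2441/2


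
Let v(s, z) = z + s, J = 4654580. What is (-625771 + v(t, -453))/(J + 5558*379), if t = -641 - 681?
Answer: -313773/3380531 ≈ -0.092818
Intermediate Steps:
t = -1322
v(s, z) = s + z
(-625771 + v(t, -453))/(J + 5558*379) = (-625771 + (-1322 - 453))/(4654580 + 5558*379) = (-625771 - 1775)/(4654580 + 2106482) = -627546/6761062 = -627546*1/6761062 = -313773/3380531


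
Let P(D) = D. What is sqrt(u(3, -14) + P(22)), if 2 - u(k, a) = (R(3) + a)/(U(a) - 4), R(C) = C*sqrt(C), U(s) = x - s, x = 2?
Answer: sqrt(906 - 9*sqrt(3))/6 ≈ 4.9733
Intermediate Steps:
U(s) = 2 - s
R(C) = C**(3/2)
u(k, a) = 2 - (a + 3*sqrt(3))/(-2 - a) (u(k, a) = 2 - (3**(3/2) + a)/((2 - a) - 4) = 2 - (3*sqrt(3) + a)/(-2 - a) = 2 - (a + 3*sqrt(3))/(-2 - a))
sqrt(u(3, -14) + P(22)) = sqrt((4 + 3*(-14) + 3*sqrt(3))/(2 - 14) + 22) = sqrt((4 - 42 + 3*sqrt(3))/(-12) + 22) = sqrt(-(-38 + 3*sqrt(3))/12 + 22) = sqrt((19/6 - sqrt(3)/4) + 22) = sqrt(151/6 - sqrt(3)/4)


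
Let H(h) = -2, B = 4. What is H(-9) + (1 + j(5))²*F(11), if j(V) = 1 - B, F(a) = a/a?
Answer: 2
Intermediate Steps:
F(a) = 1
j(V) = -3 (j(V) = 1 - 1*4 = 1 - 4 = -3)
H(-9) + (1 + j(5))²*F(11) = -2 + (1 - 3)²*1 = -2 + (-2)²*1 = -2 + 4*1 = -2 + 4 = 2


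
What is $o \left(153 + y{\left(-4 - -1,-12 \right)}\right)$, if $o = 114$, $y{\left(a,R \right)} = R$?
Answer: $16074$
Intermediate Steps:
$o \left(153 + y{\left(-4 - -1,-12 \right)}\right) = 114 \left(153 - 12\right) = 114 \cdot 141 = 16074$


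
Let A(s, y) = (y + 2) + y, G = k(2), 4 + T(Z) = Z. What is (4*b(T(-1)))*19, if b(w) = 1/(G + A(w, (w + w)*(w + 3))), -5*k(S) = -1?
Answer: 380/211 ≈ 1.8009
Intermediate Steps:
T(Z) = -4 + Z
k(S) = ⅕ (k(S) = -⅕*(-1) = ⅕)
G = ⅕ ≈ 0.20000
A(s, y) = 2 + 2*y (A(s, y) = (2 + y) + y = 2 + 2*y)
b(w) = 1/(11/5 + 4*w*(3 + w)) (b(w) = 1/(⅕ + (2 + 2*((w + w)*(w + 3)))) = 1/(⅕ + (2 + 2*((2*w)*(3 + w)))) = 1/(⅕ + (2 + 2*(2*w*(3 + w)))) = 1/(⅕ + (2 + 4*w*(3 + w))) = 1/(11/5 + 4*w*(3 + w)))
(4*b(T(-1)))*19 = (4*(5/(11 + 20*(-4 - 1)*(3 + (-4 - 1)))))*19 = (4*(5/(11 + 20*(-5)*(3 - 5))))*19 = (4*(5/(11 + 20*(-5)*(-2))))*19 = (4*(5/(11 + 200)))*19 = (4*(5/211))*19 = (20/211)*19 = 380/211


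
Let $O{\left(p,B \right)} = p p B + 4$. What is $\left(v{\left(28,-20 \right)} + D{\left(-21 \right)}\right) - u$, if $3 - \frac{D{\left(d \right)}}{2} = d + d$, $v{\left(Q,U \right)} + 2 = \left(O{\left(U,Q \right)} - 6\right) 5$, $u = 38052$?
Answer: $18026$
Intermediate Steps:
$O{\left(p,B \right)} = 4 + B p^{2}$ ($O{\left(p,B \right)} = p^{2} B + 4 = B p^{2} + 4 = 4 + B p^{2}$)
$v{\left(Q,U \right)} = -12 + 5 Q U^{2}$ ($v{\left(Q,U \right)} = -2 + \left(\left(4 + Q U^{2}\right) - 6\right) 5 = -2 + \left(-2 + Q U^{2}\right) 5 = -2 + \left(-10 + 5 Q U^{2}\right) = -12 + 5 Q U^{2}$)
$D{\left(d \right)} = 6 - 4 d$ ($D{\left(d \right)} = 6 - 2 \left(d + d\right) = 6 - 2 \cdot 2 d = 6 - 4 d$)
$\left(v{\left(28,-20 \right)} + D{\left(-21 \right)}\right) - u = \left(\left(-12 + 5 \cdot 28 \left(-20\right)^{2}\right) + \left(6 - -84\right)\right) - 38052 = \left(\left(-12 + 5 \cdot 28 \cdot 400\right) + \left(6 + 84\right)\right) - 38052 = \left(\left(-12 + 56000\right) + 90\right) - 38052 = \left(55988 + 90\right) - 38052 = 56078 - 38052 = 18026$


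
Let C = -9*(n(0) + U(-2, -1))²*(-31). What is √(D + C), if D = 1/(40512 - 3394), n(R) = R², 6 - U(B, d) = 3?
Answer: √3459520052282/37118 ≈ 50.110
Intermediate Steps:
U(B, d) = 3 (U(B, d) = 6 - 1*3 = 6 - 3 = 3)
D = 1/37118 ≈ 2.6941e-5
C = 2511 (C = -9*(0² + 3)²*(-31) = -9*(0 + 3)²*(-31) = -9*3²*(-31) = -9*9*(-31) = -81*(-31) = 2511)
√(D + C) = √(1/37118 + 2511) = √(93203299/37118) = √3459520052282/37118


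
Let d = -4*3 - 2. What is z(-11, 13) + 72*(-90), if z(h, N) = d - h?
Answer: -6483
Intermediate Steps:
d = -14 (d = -12 - 2 = -14)
z(h, N) = -14 - h
z(-11, 13) + 72*(-90) = (-14 - 1*(-11)) + 72*(-90) = (-14 + 11) - 6480 = -3 - 6480 = -6483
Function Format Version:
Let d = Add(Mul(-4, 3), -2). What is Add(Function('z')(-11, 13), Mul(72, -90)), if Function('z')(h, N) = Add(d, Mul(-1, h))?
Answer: -6483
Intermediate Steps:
d = -14 (d = Add(-12, -2) = -14)
Function('z')(h, N) = Add(-14, Mul(-1, h))
Add(Function('z')(-11, 13), Mul(72, -90)) = Add(Add(-14, Mul(-1, -11)), Mul(72, -90)) = Add(Add(-14, 11), -6480) = Add(-3, -6480) = -6483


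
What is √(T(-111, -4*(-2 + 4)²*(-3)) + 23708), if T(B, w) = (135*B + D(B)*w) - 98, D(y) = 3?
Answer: √8769 ≈ 93.643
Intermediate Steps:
T(B, w) = -98 + 3*w + 135*B (T(B, w) = (135*B + 3*w) - 98 = (3*w + 135*B) - 98 = -98 + 3*w + 135*B)
√(T(-111, -4*(-2 + 4)²*(-3)) + 23708) = √((-98 + 3*(-4*(-2 + 4)²*(-3)) + 135*(-111)) + 23708) = √((-98 + 3*(-4*2²*(-3)) - 14985) + 23708) = √((-98 + 3*(-4*4*(-3)) - 14985) + 23708) = √((-98 + 3*(-16*(-3)) - 14985) + 23708) = √((-98 + 3*48 - 14985) + 23708) = √((-98 + 144 - 14985) + 23708) = √(-14939 + 23708) = √8769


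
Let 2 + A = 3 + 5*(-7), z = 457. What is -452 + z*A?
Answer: -15990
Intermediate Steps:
A = -34 (A = -2 + (3 + 5*(-7)) = -2 + (3 - 35) = -2 - 32 = -34)
-452 + z*A = -452 + 457*(-34) = -452 - 15538 = -15990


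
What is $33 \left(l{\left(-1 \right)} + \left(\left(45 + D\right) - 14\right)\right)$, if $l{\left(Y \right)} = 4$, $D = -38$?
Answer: $-99$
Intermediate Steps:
$33 \left(l{\left(-1 \right)} + \left(\left(45 + D\right) - 14\right)\right) = 33 \left(4 + \left(\left(45 - 38\right) - 14\right)\right) = 33 \left(4 + \left(7 - 14\right)\right) = 33 \left(4 - 7\right) = 33 \left(-3\right) = -99$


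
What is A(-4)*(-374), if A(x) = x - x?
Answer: 0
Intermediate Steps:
A(x) = 0
A(-4)*(-374) = 0*(-374) = 0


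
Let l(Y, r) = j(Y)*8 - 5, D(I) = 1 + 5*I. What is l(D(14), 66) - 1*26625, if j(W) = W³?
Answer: 2836658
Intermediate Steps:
l(Y, r) = -5 + 8*Y³ (l(Y, r) = Y³*8 - 5 = 8*Y³ - 5 = -5 + 8*Y³)
l(D(14), 66) - 1*26625 = (-5 + 8*(1 + 5*14)³) - 1*26625 = (-5 + 8*(1 + 70)³) - 26625 = (-5 + 8*71³) - 26625 = (-5 + 8*357911) - 26625 = (-5 + 2863288) - 26625 = 2863283 - 26625 = 2836658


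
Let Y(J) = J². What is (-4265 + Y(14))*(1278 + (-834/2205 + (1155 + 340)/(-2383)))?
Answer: -9100978048279/1751505 ≈ -5.1961e+6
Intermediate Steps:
(-4265 + Y(14))*(1278 + (-834/2205 + (1155 + 340)/(-2383))) = (-4265 + 14²)*(1278 + (-834/2205 + (1155 + 340)/(-2383))) = (-4265 + 196)*(1278 + (-834*1/2205 + 1495*(-1/2383))) = -4069*(1278 + (-278/735 - 1495/2383)) = -4069*(1278 - 1761299/1751505) = -4069*2236662091/1751505 = -9100978048279/1751505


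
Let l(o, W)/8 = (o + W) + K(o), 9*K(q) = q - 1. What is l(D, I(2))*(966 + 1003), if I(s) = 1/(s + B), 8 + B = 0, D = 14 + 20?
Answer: 590700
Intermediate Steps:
D = 34
B = -8 (B = -8 + 0 = -8)
K(q) = -1/9 + q/9 (K(q) = (q - 1)/9 = (-1 + q)/9 = -1/9 + q/9)
I(s) = 1/(-8 + s) (I(s) = 1/(s - 8) = 1/(-8 + s))
l(o, W) = -8/9 + 8*W + 80*o/9 (l(o, W) = 8*((o + W) + (-1/9 + o/9)) = 8*((W + o) + (-1/9 + o/9)) = 8*(-1/9 + W + 10*o/9) = -8/9 + 8*W + 80*o/9)
l(D, I(2))*(966 + 1003) = (-8/9 + 8/(-8 + 2) + (80/9)*34)*(966 + 1003) = (-8/9 + 8/(-6) + 2720/9)*1969 = (-8/9 + 8*(-1/6) + 2720/9)*1969 = (-8/9 - 4/3 + 2720/9)*1969 = 300*1969 = 590700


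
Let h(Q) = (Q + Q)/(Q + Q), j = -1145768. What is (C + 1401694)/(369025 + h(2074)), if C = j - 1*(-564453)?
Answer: 117197/52718 ≈ 2.2231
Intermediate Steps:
C = -581315 (C = -1145768 - 1*(-564453) = -1145768 + 564453 = -581315)
h(Q) = 1 (h(Q) = (2*Q)/((2*Q)) = (2*Q)*(1/(2*Q)) = 1)
(C + 1401694)/(369025 + h(2074)) = (-581315 + 1401694)/(369025 + 1) = 820379/369026 = 820379*(1/369026) = 117197/52718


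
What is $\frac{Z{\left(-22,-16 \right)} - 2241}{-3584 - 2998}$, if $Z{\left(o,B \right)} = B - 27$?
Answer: $\frac{1142}{3291} \approx 0.34701$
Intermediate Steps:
$Z{\left(o,B \right)} = -27 + B$
$\frac{Z{\left(-22,-16 \right)} - 2241}{-3584 - 2998} = \frac{\left(-27 - 16\right) - 2241}{-3584 - 2998} = \frac{-43 - 2241}{-6582} = \left(-2284\right) \left(- \frac{1}{6582}\right) = \frac{1142}{3291}$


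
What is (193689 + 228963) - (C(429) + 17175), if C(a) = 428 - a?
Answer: 405478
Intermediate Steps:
(193689 + 228963) - (C(429) + 17175) = (193689 + 228963) - ((428 - 1*429) + 17175) = 422652 - ((428 - 429) + 17175) = 422652 - (-1 + 17175) = 422652 - 1*17174 = 422652 - 17174 = 405478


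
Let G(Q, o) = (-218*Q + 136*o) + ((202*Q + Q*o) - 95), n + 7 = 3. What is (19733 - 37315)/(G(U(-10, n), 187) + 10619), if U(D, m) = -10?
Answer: -8791/17123 ≈ -0.51340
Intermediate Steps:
n = -4 (n = -7 + 3 = -4)
G(Q, o) = -95 - 16*Q + 136*o + Q*o (G(Q, o) = (-218*Q + 136*o) + (-95 + 202*Q + Q*o) = -95 - 16*Q + 136*o + Q*o)
(19733 - 37315)/(G(U(-10, n), 187) + 10619) = (19733 - 37315)/((-95 - 16*(-10) + 136*187 - 10*187) + 10619) = -17582/((-95 + 160 + 25432 - 1870) + 10619) = -17582/(23627 + 10619) = -17582/34246 = -17582*1/34246 = -8791/17123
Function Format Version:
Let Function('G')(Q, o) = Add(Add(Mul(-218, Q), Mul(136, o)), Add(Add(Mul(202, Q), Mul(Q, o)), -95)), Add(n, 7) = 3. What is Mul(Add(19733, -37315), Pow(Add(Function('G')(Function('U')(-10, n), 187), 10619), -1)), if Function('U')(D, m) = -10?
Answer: Rational(-8791, 17123) ≈ -0.51340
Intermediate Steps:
n = -4 (n = Add(-7, 3) = -4)
Function('G')(Q, o) = Add(-95, Mul(-16, Q), Mul(136, o), Mul(Q, o)) (Function('G')(Q, o) = Add(Add(Mul(-218, Q), Mul(136, o)), Add(-95, Mul(202, Q), Mul(Q, o))) = Add(-95, Mul(-16, Q), Mul(136, o), Mul(Q, o)))
Mul(Add(19733, -37315), Pow(Add(Function('G')(Function('U')(-10, n), 187), 10619), -1)) = Mul(Add(19733, -37315), Pow(Add(Add(-95, Mul(-16, -10), Mul(136, 187), Mul(-10, 187)), 10619), -1)) = Mul(-17582, Pow(Add(Add(-95, 160, 25432, -1870), 10619), -1)) = Mul(-17582, Pow(Add(23627, 10619), -1)) = Mul(-17582, Pow(34246, -1)) = Mul(-17582, Rational(1, 34246)) = Rational(-8791, 17123)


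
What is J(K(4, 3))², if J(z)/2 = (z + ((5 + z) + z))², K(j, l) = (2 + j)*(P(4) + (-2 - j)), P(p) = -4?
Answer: 3751562500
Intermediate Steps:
K(j, l) = (-6 - j)*(2 + j) (K(j, l) = (2 + j)*(-4 + (-2 - j)) = (2 + j)*(-6 - j) = (-6 - j)*(2 + j))
J(z) = 2*(5 + 3*z)² (J(z) = 2*(z + ((5 + z) + z))² = 2*(z + (5 + 2*z))² = 2*(5 + 3*z)²)
J(K(4, 3))² = (2*(5 + 3*(-12 - 1*4² - 8*4))²)² = (2*(5 + 3*(-12 - 1*16 - 32))²)² = (2*(5 + 3*(-12 - 16 - 32))²)² = (2*(5 + 3*(-60))²)² = (2*(5 - 180)²)² = (2*(-175)²)² = (2*30625)² = 61250² = 3751562500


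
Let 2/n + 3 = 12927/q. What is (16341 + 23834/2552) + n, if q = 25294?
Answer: 1313367692227/80330580 ≈ 16350.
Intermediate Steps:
n = -50588/62955 (n = 2/(-3 + 12927/25294) = 2/(-62955/25294) = 2*(-25294/62955) = -50588/62955 ≈ -0.80356)
(16341 + 23834/2552) + n = (16341 + 23834/2552) - 50588/62955 = (16341 + 23834*(1/2552)) - 50588/62955 = (16341 + 11917/1276) - 50588/62955 = 20863033/1276 - 50588/62955 = 1313367692227/80330580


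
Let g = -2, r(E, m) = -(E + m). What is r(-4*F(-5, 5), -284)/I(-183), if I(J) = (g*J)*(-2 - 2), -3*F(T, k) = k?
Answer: -104/549 ≈ -0.18944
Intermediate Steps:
F(T, k) = -k/3
r(E, m) = -E - m
I(J) = 8*J (I(J) = (-2*J)*(-2 - 2) = -2*J*(-4) = 8*J)
r(-4*F(-5, 5), -284)/I(-183) = (-(-4)*(-1/3*5) - 1*(-284))/((8*(-183))) = (-(-4)*(-5)/3 + 284)/(-1464) = (-1*20/3 + 284)*(-1/1464) = (-20/3 + 284)*(-1/1464) = (832/3)*(-1/1464) = -104/549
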